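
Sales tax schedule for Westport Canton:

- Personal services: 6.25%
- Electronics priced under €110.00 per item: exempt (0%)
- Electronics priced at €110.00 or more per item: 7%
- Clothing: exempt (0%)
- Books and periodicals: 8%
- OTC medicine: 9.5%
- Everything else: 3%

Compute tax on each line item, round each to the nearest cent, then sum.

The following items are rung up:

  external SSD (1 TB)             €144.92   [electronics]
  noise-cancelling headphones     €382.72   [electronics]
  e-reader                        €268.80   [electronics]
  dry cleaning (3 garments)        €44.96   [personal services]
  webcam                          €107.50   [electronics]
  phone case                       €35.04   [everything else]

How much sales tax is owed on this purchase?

€59.61

External SSD (1 TB) €144.92: electronics, €110.00 or more → 7% → €10.14
Noise-cancelling headphones €382.72: electronics, €110.00 or more → 7% → €26.79
E-reader €268.80: electronics, €110.00 or more → 7% → €18.82
Dry cleaning (3 garments) €44.96: personal services → 6.25% → €2.81
Webcam €107.50: electronics, under €110.00 → 0% → €0.00
Phone case €35.04: everything else → 3% → €1.05
Total tax = €10.14 + €26.79 + €18.82 + €2.81 + €1.05 = €59.61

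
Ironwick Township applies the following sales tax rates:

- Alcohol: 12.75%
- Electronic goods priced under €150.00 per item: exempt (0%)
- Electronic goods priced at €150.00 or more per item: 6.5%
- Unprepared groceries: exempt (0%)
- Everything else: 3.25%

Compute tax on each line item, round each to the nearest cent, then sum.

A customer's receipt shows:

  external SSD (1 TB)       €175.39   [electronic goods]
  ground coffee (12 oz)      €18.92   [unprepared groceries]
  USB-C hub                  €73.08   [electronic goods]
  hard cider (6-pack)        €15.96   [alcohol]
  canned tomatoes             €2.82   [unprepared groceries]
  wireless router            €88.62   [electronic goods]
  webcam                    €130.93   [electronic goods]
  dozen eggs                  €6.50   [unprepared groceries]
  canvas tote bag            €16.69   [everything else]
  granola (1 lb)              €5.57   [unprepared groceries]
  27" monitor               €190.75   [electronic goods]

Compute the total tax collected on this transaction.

€26.37

External SSD (1 TB) €175.39: electronic goods, €150.00 or more → 6.5% → €11.40
Ground coffee (12 oz) €18.92: unprepared groceries → 0% → €0.00
USB-C hub €73.08: electronic goods, under €150.00 → 0% → €0.00
Hard cider (6-pack) €15.96: alcohol → 12.75% → €2.03
Canned tomatoes €2.82: unprepared groceries → 0% → €0.00
Wireless router €88.62: electronic goods, under €150.00 → 0% → €0.00
Webcam €130.93: electronic goods, under €150.00 → 0% → €0.00
Dozen eggs €6.50: unprepared groceries → 0% → €0.00
Canvas tote bag €16.69: everything else → 3.25% → €0.54
Granola (1 lb) €5.57: unprepared groceries → 0% → €0.00
27" monitor €190.75: electronic goods, €150.00 or more → 6.5% → €12.40
Total tax = €11.40 + €2.03 + €0.54 + €12.40 = €26.37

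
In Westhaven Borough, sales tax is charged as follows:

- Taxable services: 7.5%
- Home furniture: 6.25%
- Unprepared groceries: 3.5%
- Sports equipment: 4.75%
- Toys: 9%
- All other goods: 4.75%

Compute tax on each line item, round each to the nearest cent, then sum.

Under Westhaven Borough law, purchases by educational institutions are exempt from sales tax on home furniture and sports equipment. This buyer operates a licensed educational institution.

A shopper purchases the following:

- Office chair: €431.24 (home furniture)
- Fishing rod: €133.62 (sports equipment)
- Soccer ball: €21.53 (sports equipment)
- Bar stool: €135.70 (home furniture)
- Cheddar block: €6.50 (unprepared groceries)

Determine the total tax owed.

Office chair €431.24: home furniture, buyer-exempt → 0% → €0.00
Fishing rod €133.62: sports equipment, buyer-exempt → 0% → €0.00
Soccer ball €21.53: sports equipment, buyer-exempt → 0% → €0.00
Bar stool €135.70: home furniture, buyer-exempt → 0% → €0.00
Cheddar block €6.50: unprepared groceries → 3.5% → €0.23
Total tax = €0.23

€0.23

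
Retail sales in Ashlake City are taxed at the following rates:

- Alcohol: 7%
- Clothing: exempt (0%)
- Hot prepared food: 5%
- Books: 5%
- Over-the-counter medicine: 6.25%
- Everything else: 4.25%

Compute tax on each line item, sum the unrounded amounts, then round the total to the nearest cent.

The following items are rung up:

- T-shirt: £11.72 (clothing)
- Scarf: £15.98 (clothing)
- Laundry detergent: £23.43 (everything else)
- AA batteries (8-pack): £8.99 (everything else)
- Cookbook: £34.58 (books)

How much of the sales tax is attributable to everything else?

£1.38

Laundry detergent £23.43: everything else → 4.25% → £0.995775
AA batteries (8-pack) £8.99: everything else → 4.25% → £0.382075
Tax on everything else: unrounded sum = £1.37785 → £1.38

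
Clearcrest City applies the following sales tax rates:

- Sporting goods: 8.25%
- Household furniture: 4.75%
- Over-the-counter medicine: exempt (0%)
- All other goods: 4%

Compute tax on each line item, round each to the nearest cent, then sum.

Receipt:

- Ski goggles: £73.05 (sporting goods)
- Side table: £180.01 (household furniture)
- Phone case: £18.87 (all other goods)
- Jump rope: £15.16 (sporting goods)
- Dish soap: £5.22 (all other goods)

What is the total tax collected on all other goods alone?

£0.96

Phone case £18.87: all other goods → 4% → £0.75
Dish soap £5.22: all other goods → 4% → £0.21
Tax on all other goods = £0.75 + £0.21 = £0.96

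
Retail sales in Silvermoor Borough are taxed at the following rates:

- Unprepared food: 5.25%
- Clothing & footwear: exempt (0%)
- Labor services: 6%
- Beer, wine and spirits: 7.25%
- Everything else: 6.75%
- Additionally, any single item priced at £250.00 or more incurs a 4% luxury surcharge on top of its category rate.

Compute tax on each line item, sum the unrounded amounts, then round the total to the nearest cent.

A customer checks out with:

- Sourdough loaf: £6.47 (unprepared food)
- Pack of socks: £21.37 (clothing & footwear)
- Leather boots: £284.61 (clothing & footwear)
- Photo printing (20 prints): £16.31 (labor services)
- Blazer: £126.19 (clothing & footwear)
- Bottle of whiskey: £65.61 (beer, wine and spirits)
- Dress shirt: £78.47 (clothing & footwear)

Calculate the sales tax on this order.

Sourdough loaf £6.47: unprepared food → 5.25% → £0.339675
Pack of socks £21.37: clothing & footwear → 0% → £0.00
Leather boots £284.61: clothing & footwear → 0% + 4% surcharge = 4% → £11.3844
Photo printing (20 prints) £16.31: labor services → 6% → £0.9786
Blazer £126.19: clothing & footwear → 0% → £0.00
Bottle of whiskey £65.61: beer, wine and spirits → 7.25% → £4.756725
Dress shirt £78.47: clothing & footwear → 0% → £0.00
Unrounded tax sum = £17.4594 → £17.46

£17.46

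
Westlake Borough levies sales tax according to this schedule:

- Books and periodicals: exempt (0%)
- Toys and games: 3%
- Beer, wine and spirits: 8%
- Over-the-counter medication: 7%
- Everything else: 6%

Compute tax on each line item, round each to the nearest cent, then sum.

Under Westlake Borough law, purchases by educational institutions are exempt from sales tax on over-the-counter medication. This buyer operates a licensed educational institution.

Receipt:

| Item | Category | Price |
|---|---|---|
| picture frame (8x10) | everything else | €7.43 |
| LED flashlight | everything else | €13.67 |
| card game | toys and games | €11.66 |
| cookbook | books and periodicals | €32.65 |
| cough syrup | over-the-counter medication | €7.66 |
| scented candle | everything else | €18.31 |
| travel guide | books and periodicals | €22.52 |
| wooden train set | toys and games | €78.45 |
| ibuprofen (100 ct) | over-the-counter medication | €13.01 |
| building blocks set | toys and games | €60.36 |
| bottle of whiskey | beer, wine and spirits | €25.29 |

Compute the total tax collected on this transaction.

Picture frame (8x10) €7.43: everything else → 6% → €0.45
LED flashlight €13.67: everything else → 6% → €0.82
Card game €11.66: toys and games → 3% → €0.35
Cookbook €32.65: books and periodicals → 0% → €0.00
Cough syrup €7.66: over-the-counter medication, buyer-exempt → 0% → €0.00
Scented candle €18.31: everything else → 6% → €1.10
Travel guide €22.52: books and periodicals → 0% → €0.00
Wooden train set €78.45: toys and games → 3% → €2.35
Ibuprofen (100 ct) €13.01: over-the-counter medication, buyer-exempt → 0% → €0.00
Building blocks set €60.36: toys and games → 3% → €1.81
Bottle of whiskey €25.29: beer, wine and spirits → 8% → €2.02
Total tax = €0.45 + €0.82 + €0.35 + €1.10 + €2.35 + €1.81 + €2.02 = €8.90

€8.90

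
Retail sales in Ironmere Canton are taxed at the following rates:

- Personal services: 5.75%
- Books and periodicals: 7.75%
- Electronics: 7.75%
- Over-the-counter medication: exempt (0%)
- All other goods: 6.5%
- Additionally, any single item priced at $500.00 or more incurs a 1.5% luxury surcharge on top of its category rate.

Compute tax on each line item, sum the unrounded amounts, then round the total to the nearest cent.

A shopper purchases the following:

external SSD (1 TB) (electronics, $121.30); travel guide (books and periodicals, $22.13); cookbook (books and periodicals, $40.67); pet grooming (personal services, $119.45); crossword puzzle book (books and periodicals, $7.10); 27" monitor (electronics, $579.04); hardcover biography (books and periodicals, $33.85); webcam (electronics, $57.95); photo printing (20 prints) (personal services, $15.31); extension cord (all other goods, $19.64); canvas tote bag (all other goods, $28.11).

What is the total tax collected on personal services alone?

Pet grooming $119.45: personal services → 5.75% → $6.868375
Photo printing (20 prints) $15.31: personal services → 5.75% → $0.880325
Tax on personal services: unrounded sum = $7.7487 → $7.75

$7.75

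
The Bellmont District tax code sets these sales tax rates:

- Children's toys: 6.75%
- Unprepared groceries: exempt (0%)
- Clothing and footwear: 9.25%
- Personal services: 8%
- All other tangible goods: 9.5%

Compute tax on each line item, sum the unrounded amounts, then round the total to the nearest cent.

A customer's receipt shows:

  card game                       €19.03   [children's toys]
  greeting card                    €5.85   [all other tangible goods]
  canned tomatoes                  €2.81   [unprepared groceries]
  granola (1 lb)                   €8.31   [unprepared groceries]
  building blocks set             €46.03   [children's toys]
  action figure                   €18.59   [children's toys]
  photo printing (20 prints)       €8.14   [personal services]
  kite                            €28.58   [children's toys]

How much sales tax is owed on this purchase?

€8.78

Card game €19.03: children's toys → 6.75% → €1.284525
Greeting card €5.85: all other tangible goods → 9.5% → €0.55575
Canned tomatoes €2.81: unprepared groceries → 0% → €0.00
Granola (1 lb) €8.31: unprepared groceries → 0% → €0.00
Building blocks set €46.03: children's toys → 6.75% → €3.107025
Action figure €18.59: children's toys → 6.75% → €1.254825
Photo printing (20 prints) €8.14: personal services → 8% → €0.6512
Kite €28.58: children's toys → 6.75% → €1.92915
Unrounded tax sum = €8.782475 → €8.78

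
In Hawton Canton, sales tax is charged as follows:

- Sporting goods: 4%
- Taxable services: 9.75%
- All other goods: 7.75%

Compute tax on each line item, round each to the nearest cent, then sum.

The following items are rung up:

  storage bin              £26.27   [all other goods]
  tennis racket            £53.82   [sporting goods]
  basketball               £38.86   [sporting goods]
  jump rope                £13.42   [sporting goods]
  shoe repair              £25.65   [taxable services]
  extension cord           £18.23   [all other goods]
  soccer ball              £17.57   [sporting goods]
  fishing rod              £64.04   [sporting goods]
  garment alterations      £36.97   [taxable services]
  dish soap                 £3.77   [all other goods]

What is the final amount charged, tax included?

£315.94

Storage bin £26.27: all other goods → 7.75% → £2.04
Tennis racket £53.82: sporting goods → 4% → £2.15
Basketball £38.86: sporting goods → 4% → £1.55
Jump rope £13.42: sporting goods → 4% → £0.54
Shoe repair £25.65: taxable services → 9.75% → £2.50
Extension cord £18.23: all other goods → 7.75% → £1.41
Soccer ball £17.57: sporting goods → 4% → £0.70
Fishing rod £64.04: sporting goods → 4% → £2.56
Garment alterations £36.97: taxable services → 9.75% → £3.60
Dish soap £3.77: all other goods → 7.75% → £0.29
Subtotal = £298.60; tax = £17.34; total due = £315.94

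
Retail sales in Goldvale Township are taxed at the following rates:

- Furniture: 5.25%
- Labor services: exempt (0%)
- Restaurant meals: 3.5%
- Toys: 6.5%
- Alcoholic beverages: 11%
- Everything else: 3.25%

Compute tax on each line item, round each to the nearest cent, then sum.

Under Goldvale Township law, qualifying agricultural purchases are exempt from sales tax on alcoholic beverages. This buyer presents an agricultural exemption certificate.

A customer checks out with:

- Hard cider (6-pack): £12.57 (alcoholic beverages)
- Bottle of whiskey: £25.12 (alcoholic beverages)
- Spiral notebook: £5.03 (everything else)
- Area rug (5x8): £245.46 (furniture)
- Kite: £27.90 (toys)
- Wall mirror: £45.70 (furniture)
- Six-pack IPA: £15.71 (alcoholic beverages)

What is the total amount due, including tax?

£394.75

Hard cider (6-pack) £12.57: alcoholic beverages, buyer-exempt → 0% → £0.00
Bottle of whiskey £25.12: alcoholic beverages, buyer-exempt → 0% → £0.00
Spiral notebook £5.03: everything else → 3.25% → £0.16
Area rug (5x8) £245.46: furniture → 5.25% → £12.89
Kite £27.90: toys → 6.5% → £1.81
Wall mirror £45.70: furniture → 5.25% → £2.40
Six-pack IPA £15.71: alcoholic beverages, buyer-exempt → 0% → £0.00
Subtotal = £377.49; tax = £17.26; total due = £394.75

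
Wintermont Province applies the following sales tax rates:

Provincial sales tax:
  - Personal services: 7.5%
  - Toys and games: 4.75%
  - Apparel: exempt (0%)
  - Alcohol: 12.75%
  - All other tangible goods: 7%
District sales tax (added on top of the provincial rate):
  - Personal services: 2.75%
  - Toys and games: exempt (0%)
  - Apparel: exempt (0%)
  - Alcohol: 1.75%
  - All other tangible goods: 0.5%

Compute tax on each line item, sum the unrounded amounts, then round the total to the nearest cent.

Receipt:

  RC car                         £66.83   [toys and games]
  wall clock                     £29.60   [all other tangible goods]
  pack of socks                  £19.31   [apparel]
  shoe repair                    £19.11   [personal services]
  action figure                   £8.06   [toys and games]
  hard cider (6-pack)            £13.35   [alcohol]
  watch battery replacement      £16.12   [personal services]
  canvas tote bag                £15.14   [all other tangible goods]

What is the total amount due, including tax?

RC car £66.83: toys and games → 4.75% + 0% district = 4.75% → £3.174425
Wall clock £29.60: all other tangible goods → 7% + 0.5% district = 7.5% → £2.22
Pack of socks £19.31: apparel → 0% + 0% district = 0% → £0.00
Shoe repair £19.11: personal services → 7.5% + 2.75% district = 10.25% → £1.958775
Action figure £8.06: toys and games → 4.75% + 0% district = 4.75% → £0.38285
Hard cider (6-pack) £13.35: alcohol → 12.75% + 1.75% district = 14.5% → £1.93575
Watch battery replacement £16.12: personal services → 7.5% + 2.75% district = 10.25% → £1.6523
Canvas tote bag £15.14: all other tangible goods → 7% + 0.5% district = 7.5% → £1.1355
Subtotal = £187.52; unrounded tax = £12.4596 → £12.46; total due = £199.98

£199.98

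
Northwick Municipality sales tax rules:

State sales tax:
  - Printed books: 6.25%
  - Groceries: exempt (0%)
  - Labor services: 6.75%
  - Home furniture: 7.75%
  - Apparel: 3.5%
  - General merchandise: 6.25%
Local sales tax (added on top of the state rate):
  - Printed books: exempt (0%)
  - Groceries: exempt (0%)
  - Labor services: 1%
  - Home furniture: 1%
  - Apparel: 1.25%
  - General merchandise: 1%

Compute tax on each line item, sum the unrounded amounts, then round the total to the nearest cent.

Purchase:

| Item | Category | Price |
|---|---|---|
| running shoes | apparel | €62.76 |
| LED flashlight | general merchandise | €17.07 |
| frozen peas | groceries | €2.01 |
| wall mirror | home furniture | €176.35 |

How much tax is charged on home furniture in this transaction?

€15.43

Wall mirror €176.35: home furniture → 7.75% + 1% local = 8.75% → €15.430625
Tax on home furniture: unrounded sum = €15.430625 → €15.43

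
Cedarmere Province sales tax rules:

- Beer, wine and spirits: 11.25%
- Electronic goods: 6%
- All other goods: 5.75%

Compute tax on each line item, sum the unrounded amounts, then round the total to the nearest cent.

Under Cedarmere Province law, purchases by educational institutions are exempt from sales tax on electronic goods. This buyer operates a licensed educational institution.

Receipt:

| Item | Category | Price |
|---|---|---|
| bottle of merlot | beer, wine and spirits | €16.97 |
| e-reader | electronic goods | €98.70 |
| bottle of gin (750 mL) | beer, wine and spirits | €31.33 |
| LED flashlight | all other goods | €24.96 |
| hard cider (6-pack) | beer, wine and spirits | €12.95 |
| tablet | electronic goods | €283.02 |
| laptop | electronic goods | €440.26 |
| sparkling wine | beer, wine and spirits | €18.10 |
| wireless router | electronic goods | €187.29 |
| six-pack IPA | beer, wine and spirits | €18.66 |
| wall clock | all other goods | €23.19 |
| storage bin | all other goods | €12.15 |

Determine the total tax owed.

Bottle of merlot €16.97: beer, wine and spirits → 11.25% → €1.909125
E-reader €98.70: electronic goods, buyer-exempt → 0% → €0.00
Bottle of gin (750 mL) €31.33: beer, wine and spirits → 11.25% → €3.524625
LED flashlight €24.96: all other goods → 5.75% → €1.4352
Hard cider (6-pack) €12.95: beer, wine and spirits → 11.25% → €1.456875
Tablet €283.02: electronic goods, buyer-exempt → 0% → €0.00
Laptop €440.26: electronic goods, buyer-exempt → 0% → €0.00
Sparkling wine €18.10: beer, wine and spirits → 11.25% → €2.03625
Wireless router €187.29: electronic goods, buyer-exempt → 0% → €0.00
Six-pack IPA €18.66: beer, wine and spirits → 11.25% → €2.09925
Wall clock €23.19: all other goods → 5.75% → €1.333425
Storage bin €12.15: all other goods → 5.75% → €0.698625
Unrounded tax sum = €14.493375 → €14.49

€14.49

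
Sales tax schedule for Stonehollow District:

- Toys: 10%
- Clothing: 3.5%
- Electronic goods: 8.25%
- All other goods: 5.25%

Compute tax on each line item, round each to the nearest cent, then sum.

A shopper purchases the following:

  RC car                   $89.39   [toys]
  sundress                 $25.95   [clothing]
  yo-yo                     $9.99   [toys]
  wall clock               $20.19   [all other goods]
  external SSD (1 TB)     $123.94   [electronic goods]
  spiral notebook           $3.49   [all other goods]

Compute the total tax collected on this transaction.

RC car $89.39: toys → 10% → $8.94
Sundress $25.95: clothing → 3.5% → $0.91
Yo-yo $9.99: toys → 10% → $1.00
Wall clock $20.19: all other goods → 5.25% → $1.06
External SSD (1 TB) $123.94: electronic goods → 8.25% → $10.23
Spiral notebook $3.49: all other goods → 5.25% → $0.18
Total tax = $8.94 + $0.91 + $1.00 + $1.06 + $10.23 + $0.18 = $22.32

$22.32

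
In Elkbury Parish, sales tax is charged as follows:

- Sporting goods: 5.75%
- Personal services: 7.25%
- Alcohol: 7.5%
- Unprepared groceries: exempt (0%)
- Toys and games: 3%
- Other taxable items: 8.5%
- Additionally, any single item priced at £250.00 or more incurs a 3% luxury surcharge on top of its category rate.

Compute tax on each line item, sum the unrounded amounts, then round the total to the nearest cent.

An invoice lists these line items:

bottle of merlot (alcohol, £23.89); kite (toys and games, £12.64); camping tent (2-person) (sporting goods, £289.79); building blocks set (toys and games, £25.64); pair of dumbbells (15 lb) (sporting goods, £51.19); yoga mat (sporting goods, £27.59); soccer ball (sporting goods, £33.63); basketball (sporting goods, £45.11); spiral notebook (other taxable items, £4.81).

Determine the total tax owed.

Bottle of merlot £23.89: alcohol → 7.5% → £1.79175
Kite £12.64: toys and games → 3% → £0.3792
Camping tent (2-person) £289.79: sporting goods → 5.75% + 3% surcharge = 8.75% → £25.356625
Building blocks set £25.64: toys and games → 3% → £0.7692
Pair of dumbbells (15 lb) £51.19: sporting goods → 5.75% → £2.943425
Yoga mat £27.59: sporting goods → 5.75% → £1.586425
Soccer ball £33.63: sporting goods → 5.75% → £1.933725
Basketball £45.11: sporting goods → 5.75% → £2.593825
Spiral notebook £4.81: other taxable items → 8.5% → £0.40885
Unrounded tax sum = £37.763025 → £37.76

£37.76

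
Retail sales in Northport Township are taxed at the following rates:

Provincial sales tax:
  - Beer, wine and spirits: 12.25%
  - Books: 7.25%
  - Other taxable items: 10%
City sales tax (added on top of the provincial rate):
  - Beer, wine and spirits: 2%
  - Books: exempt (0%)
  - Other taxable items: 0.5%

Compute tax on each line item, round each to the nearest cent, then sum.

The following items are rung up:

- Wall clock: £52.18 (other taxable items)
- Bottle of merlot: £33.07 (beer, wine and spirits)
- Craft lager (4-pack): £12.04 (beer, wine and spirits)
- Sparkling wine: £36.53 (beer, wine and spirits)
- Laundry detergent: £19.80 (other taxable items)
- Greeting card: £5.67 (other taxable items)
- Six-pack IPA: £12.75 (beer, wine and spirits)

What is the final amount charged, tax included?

Wall clock £52.18: other taxable items → 10% + 0.5% city = 10.5% → £5.48
Bottle of merlot £33.07: beer, wine and spirits → 12.25% + 2% city = 14.25% → £4.71
Craft lager (4-pack) £12.04: beer, wine and spirits → 12.25% + 2% city = 14.25% → £1.72
Sparkling wine £36.53: beer, wine and spirits → 12.25% + 2% city = 14.25% → £5.21
Laundry detergent £19.80: other taxable items → 10% + 0.5% city = 10.5% → £2.08
Greeting card £5.67: other taxable items → 10% + 0.5% city = 10.5% → £0.60
Six-pack IPA £12.75: beer, wine and spirits → 12.25% + 2% city = 14.25% → £1.82
Subtotal = £172.04; tax = £21.62; total due = £193.66

£193.66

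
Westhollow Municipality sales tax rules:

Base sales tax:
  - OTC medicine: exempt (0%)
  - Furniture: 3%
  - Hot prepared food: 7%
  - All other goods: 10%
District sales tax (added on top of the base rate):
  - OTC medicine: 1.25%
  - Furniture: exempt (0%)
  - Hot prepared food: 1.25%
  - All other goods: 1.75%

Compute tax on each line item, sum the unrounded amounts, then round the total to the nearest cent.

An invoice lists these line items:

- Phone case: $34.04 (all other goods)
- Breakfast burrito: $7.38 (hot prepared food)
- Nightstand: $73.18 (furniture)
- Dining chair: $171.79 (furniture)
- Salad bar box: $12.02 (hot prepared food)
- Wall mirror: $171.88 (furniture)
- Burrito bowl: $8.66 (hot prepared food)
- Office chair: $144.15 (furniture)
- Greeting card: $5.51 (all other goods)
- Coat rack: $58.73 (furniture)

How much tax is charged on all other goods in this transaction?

$4.65

Phone case $34.04: all other goods → 10% + 1.75% district = 11.75% → $3.9997
Greeting card $5.51: all other goods → 10% + 1.75% district = 11.75% → $0.647425
Tax on all other goods: unrounded sum = $4.647125 → $4.65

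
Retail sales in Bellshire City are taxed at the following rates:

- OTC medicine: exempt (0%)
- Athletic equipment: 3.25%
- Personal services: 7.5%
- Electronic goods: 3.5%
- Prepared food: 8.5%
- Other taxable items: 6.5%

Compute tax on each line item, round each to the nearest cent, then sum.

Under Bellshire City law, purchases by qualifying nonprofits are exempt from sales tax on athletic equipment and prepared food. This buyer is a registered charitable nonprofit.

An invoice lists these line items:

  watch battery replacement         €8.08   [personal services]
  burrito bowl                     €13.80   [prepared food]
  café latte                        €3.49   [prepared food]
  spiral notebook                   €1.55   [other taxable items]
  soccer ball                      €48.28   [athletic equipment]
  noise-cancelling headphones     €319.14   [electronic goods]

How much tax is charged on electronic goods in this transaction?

Noise-cancelling headphones €319.14: electronic goods → 3.5% → €11.17
Tax on electronic goods = €11.17

€11.17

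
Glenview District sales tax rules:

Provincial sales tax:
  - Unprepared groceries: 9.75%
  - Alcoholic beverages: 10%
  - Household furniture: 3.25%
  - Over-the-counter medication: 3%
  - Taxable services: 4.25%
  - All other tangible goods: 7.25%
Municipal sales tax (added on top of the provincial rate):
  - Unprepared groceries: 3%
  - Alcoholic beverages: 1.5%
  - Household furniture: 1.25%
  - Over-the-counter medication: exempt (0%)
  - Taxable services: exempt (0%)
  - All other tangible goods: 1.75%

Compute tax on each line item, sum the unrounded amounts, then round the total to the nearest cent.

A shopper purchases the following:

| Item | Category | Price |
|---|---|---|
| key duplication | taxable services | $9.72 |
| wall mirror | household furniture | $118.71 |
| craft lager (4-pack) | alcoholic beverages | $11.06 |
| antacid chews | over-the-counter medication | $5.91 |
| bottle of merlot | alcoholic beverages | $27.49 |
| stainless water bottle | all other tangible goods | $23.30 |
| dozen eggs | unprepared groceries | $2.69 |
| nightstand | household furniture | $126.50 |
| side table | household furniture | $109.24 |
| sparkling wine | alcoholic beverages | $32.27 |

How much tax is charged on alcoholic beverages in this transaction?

Craft lager (4-pack) $11.06: alcoholic beverages → 10% + 1.5% municipal = 11.5% → $1.2719
Bottle of merlot $27.49: alcoholic beverages → 10% + 1.5% municipal = 11.5% → $3.16135
Sparkling wine $32.27: alcoholic beverages → 10% + 1.5% municipal = 11.5% → $3.71105
Tax on alcoholic beverages: unrounded sum = $8.1443 → $8.14

$8.14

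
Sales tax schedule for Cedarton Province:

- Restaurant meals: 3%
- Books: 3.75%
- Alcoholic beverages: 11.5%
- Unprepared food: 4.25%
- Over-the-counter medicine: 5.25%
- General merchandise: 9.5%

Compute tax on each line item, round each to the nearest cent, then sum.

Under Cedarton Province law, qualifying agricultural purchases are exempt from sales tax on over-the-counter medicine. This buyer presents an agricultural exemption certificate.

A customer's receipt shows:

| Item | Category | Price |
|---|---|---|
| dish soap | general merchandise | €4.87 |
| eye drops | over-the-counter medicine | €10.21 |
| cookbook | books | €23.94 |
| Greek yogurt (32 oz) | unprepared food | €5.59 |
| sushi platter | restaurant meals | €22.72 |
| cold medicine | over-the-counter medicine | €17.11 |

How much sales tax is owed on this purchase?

€2.28

Dish soap €4.87: general merchandise → 9.5% → €0.46
Eye drops €10.21: over-the-counter medicine, buyer-exempt → 0% → €0.00
Cookbook €23.94: books → 3.75% → €0.90
Greek yogurt (32 oz) €5.59: unprepared food → 4.25% → €0.24
Sushi platter €22.72: restaurant meals → 3% → €0.68
Cold medicine €17.11: over-the-counter medicine, buyer-exempt → 0% → €0.00
Total tax = €0.46 + €0.90 + €0.24 + €0.68 = €2.28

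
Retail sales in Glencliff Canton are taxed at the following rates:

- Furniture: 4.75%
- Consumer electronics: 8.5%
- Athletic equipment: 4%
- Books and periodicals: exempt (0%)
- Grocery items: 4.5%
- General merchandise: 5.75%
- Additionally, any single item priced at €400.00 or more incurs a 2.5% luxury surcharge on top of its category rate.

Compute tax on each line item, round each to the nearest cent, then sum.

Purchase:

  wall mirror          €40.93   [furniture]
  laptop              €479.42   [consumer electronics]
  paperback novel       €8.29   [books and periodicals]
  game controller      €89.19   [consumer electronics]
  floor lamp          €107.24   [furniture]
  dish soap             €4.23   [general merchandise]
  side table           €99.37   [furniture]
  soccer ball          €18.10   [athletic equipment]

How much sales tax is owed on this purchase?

€73.03

Wall mirror €40.93: furniture → 4.75% → €1.94
Laptop €479.42: consumer electronics → 8.5% + 2.5% surcharge = 11% → €52.74
Paperback novel €8.29: books and periodicals → 0% → €0.00
Game controller €89.19: consumer electronics → 8.5% → €7.58
Floor lamp €107.24: furniture → 4.75% → €5.09
Dish soap €4.23: general merchandise → 5.75% → €0.24
Side table €99.37: furniture → 4.75% → €4.72
Soccer ball €18.10: athletic equipment → 4% → €0.72
Total tax = €1.94 + €52.74 + €7.58 + €5.09 + €0.24 + €4.72 + €0.72 = €73.03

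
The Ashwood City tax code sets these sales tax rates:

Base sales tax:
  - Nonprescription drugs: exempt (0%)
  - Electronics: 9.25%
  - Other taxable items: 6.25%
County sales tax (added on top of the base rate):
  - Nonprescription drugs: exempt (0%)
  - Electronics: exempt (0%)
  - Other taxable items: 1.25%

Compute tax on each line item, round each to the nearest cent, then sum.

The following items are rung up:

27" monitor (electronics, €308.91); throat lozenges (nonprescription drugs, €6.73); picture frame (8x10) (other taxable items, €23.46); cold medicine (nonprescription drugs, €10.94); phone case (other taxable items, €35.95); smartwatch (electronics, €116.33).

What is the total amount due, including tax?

€546.11

27" monitor €308.91: electronics → 9.25% + 0% county = 9.25% → €28.57
Throat lozenges €6.73: nonprescription drugs → 0% + 0% county = 0% → €0.00
Picture frame (8x10) €23.46: other taxable items → 6.25% + 1.25% county = 7.5% → €1.76
Cold medicine €10.94: nonprescription drugs → 0% + 0% county = 0% → €0.00
Phone case €35.95: other taxable items → 6.25% + 1.25% county = 7.5% → €2.70
Smartwatch €116.33: electronics → 9.25% + 0% county = 9.25% → €10.76
Subtotal = €502.32; tax = €43.79; total due = €546.11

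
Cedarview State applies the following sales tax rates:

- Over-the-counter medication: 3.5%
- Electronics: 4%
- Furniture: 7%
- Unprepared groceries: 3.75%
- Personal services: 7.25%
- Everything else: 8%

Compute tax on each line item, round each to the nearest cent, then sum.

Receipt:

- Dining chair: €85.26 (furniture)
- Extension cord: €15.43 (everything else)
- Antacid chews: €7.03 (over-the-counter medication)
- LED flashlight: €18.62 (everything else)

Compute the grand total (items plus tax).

€135.28

Dining chair €85.26: furniture → 7% → €5.97
Extension cord €15.43: everything else → 8% → €1.23
Antacid chews €7.03: over-the-counter medication → 3.5% → €0.25
LED flashlight €18.62: everything else → 8% → €1.49
Subtotal = €126.34; tax = €8.94; total due = €135.28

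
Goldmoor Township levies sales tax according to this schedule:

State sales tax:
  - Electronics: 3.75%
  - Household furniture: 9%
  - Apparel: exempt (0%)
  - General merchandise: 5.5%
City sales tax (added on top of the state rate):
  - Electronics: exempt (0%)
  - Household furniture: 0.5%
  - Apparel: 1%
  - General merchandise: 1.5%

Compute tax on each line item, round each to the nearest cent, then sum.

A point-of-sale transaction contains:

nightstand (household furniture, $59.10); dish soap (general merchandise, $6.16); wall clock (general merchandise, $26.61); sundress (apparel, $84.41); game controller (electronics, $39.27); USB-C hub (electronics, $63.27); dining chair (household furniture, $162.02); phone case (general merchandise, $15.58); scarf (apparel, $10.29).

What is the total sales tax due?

Nightstand $59.10: household furniture → 9% + 0.5% city = 9.5% → $5.61
Dish soap $6.16: general merchandise → 5.5% + 1.5% city = 7% → $0.43
Wall clock $26.61: general merchandise → 5.5% + 1.5% city = 7% → $1.86
Sundress $84.41: apparel → 0% + 1% city = 1% → $0.84
Game controller $39.27: electronics → 3.75% + 0% city = 3.75% → $1.47
USB-C hub $63.27: electronics → 3.75% + 0% city = 3.75% → $2.37
Dining chair $162.02: household furniture → 9% + 0.5% city = 9.5% → $15.39
Phone case $15.58: general merchandise → 5.5% + 1.5% city = 7% → $1.09
Scarf $10.29: apparel → 0% + 1% city = 1% → $0.10
Total tax = $5.61 + $0.43 + $1.86 + $0.84 + $1.47 + $2.37 + $15.39 + $1.09 + $0.10 = $29.16

$29.16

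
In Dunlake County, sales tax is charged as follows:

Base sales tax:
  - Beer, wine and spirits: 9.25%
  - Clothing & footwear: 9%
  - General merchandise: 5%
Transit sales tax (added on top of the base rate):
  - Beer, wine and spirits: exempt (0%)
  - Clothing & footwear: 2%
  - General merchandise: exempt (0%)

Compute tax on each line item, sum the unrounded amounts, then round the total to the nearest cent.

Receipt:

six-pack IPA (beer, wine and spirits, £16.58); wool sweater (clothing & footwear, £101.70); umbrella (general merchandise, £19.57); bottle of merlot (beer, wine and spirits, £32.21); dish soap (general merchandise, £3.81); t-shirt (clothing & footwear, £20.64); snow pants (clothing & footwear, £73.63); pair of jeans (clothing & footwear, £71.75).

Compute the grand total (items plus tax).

£375.02

Six-pack IPA £16.58: beer, wine and spirits → 9.25% + 0% transit = 9.25% → £1.53365
Wool sweater £101.70: clothing & footwear → 9% + 2% transit = 11% → £11.187
Umbrella £19.57: general merchandise → 5% + 0% transit = 5% → £0.9785
Bottle of merlot £32.21: beer, wine and spirits → 9.25% + 0% transit = 9.25% → £2.979425
Dish soap £3.81: general merchandise → 5% + 0% transit = 5% → £0.1905
T-shirt £20.64: clothing & footwear → 9% + 2% transit = 11% → £2.2704
Snow pants £73.63: clothing & footwear → 9% + 2% transit = 11% → £8.0993
Pair of jeans £71.75: clothing & footwear → 9% + 2% transit = 11% → £7.8925
Subtotal = £339.89; unrounded tax = £35.131275 → £35.13; total due = £375.02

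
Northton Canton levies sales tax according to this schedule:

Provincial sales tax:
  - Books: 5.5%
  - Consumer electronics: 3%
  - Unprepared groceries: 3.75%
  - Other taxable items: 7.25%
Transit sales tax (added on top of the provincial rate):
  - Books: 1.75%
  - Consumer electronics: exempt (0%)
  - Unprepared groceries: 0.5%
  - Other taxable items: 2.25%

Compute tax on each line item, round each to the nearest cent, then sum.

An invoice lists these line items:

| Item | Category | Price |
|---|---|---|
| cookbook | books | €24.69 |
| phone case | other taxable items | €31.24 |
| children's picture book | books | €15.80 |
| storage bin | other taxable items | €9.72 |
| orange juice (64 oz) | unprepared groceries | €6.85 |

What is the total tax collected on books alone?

€2.94

Cookbook €24.69: books → 5.5% + 1.75% transit = 7.25% → €1.79
Children's picture book €15.80: books → 5.5% + 1.75% transit = 7.25% → €1.15
Tax on books = €1.79 + €1.15 = €2.94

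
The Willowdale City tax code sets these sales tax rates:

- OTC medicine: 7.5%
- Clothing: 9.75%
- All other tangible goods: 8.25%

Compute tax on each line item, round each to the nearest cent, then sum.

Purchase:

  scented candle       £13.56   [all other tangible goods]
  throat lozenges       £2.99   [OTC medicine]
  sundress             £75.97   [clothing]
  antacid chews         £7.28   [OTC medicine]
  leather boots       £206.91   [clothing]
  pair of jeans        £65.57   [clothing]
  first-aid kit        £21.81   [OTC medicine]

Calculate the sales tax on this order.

Scented candle £13.56: all other tangible goods → 8.25% → £1.12
Throat lozenges £2.99: OTC medicine → 7.5% → £0.22
Sundress £75.97: clothing → 9.75% → £7.41
Antacid chews £7.28: OTC medicine → 7.5% → £0.55
Leather boots £206.91: clothing → 9.75% → £20.17
Pair of jeans £65.57: clothing → 9.75% → £6.39
First-aid kit £21.81: OTC medicine → 7.5% → £1.64
Total tax = £1.12 + £0.22 + £7.41 + £0.55 + £20.17 + £6.39 + £1.64 = £37.50

£37.50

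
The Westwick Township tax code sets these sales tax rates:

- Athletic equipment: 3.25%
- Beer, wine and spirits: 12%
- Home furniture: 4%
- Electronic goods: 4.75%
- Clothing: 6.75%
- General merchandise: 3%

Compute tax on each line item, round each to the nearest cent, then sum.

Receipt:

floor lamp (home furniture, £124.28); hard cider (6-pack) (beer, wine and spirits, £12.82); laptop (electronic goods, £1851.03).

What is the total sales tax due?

£94.43

Floor lamp £124.28: home furniture → 4% → £4.97
Hard cider (6-pack) £12.82: beer, wine and spirits → 12% → £1.54
Laptop £1851.03: electronic goods → 4.75% → £87.92
Total tax = £4.97 + £1.54 + £87.92 = £94.43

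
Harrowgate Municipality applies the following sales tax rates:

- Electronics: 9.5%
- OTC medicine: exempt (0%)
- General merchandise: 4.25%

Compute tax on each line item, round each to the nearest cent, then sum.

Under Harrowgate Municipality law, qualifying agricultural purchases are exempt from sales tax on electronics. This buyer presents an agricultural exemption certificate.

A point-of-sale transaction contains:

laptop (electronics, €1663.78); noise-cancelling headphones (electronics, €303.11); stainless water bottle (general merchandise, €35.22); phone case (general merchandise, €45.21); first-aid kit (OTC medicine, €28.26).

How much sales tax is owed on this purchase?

€3.42

Laptop €1663.78: electronics, buyer-exempt → 0% → €0.00
Noise-cancelling headphones €303.11: electronics, buyer-exempt → 0% → €0.00
Stainless water bottle €35.22: general merchandise → 4.25% → €1.50
Phone case €45.21: general merchandise → 4.25% → €1.92
First-aid kit €28.26: OTC medicine → 0% → €0.00
Total tax = €1.50 + €1.92 = €3.42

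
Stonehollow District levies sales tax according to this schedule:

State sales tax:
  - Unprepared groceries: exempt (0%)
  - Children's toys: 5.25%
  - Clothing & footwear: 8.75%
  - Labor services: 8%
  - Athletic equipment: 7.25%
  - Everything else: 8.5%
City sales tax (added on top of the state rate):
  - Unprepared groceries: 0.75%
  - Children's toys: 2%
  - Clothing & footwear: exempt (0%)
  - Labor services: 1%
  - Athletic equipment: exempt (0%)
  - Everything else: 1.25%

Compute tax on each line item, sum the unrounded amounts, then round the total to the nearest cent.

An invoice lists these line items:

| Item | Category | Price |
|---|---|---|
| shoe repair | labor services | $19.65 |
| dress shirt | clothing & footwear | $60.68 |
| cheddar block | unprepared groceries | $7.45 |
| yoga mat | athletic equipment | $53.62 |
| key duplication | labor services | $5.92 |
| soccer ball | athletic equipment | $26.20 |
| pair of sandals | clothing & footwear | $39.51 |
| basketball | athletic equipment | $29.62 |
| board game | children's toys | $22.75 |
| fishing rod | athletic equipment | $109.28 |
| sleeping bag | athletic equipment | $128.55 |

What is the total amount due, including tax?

$541.18

Shoe repair $19.65: labor services → 8% + 1% city = 9% → $1.7685
Dress shirt $60.68: clothing & footwear → 8.75% + 0% city = 8.75% → $5.3095
Cheddar block $7.45: unprepared groceries → 0% + 0.75% city = 0.75% → $0.055875
Yoga mat $53.62: athletic equipment → 7.25% + 0% city = 7.25% → $3.88745
Key duplication $5.92: labor services → 8% + 1% city = 9% → $0.5328
Soccer ball $26.20: athletic equipment → 7.25% + 0% city = 7.25% → $1.8995
Pair of sandals $39.51: clothing & footwear → 8.75% + 0% city = 8.75% → $3.457125
Basketball $29.62: athletic equipment → 7.25% + 0% city = 7.25% → $2.14745
Board game $22.75: children's toys → 5.25% + 2% city = 7.25% → $1.649375
Fishing rod $109.28: athletic equipment → 7.25% + 0% city = 7.25% → $7.9228
Sleeping bag $128.55: athletic equipment → 7.25% + 0% city = 7.25% → $9.319875
Subtotal = $503.23; unrounded tax = $37.95025 → $37.95; total due = $541.18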